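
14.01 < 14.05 True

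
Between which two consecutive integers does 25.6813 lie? 25 and 26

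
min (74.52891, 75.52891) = 74.52891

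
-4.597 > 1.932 False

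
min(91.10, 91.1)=91.10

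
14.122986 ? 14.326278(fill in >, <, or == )<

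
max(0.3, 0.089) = 0.3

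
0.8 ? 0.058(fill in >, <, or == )>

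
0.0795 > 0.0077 True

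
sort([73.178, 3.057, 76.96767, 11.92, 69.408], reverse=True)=[76.96767, 73.178, 69.408, 11.92, 3.057]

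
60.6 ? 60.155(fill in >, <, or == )>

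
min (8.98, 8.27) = 8.27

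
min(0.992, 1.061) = 0.992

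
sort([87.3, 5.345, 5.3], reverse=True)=[87.3, 5.345, 5.3]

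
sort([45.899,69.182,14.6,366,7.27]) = [7.27,14.6,45.899,69.182,366]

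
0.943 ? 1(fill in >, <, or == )<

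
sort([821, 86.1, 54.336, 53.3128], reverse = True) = [821, 86.1, 54.336, 53.3128]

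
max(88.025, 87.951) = 88.025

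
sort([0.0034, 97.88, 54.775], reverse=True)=[97.88, 54.775, 0.0034]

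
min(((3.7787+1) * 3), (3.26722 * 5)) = 14.3361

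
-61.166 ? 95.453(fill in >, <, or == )<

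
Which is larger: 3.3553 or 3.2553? 3.3553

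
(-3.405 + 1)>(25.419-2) False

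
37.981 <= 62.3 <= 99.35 True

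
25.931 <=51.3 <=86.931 True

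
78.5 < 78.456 False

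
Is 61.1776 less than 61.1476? No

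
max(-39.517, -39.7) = -39.517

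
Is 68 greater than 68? No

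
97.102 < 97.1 False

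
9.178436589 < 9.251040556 True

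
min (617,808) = 617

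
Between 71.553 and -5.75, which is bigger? 71.553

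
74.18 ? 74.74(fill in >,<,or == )<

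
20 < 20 False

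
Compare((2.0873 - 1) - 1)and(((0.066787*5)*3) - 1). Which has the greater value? ((2.0873 - 1) - 1)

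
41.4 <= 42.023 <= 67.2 True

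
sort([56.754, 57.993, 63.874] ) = [56.754, 57.993, 63.874]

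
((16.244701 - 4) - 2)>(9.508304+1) False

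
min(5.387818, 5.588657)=5.387818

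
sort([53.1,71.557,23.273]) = [23.273,53.1,71.557]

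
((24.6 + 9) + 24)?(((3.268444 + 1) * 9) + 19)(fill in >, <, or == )>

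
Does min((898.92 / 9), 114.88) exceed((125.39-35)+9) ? Yes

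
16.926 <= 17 True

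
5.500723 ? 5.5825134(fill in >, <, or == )<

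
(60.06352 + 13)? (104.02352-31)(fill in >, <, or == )>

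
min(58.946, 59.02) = 58.946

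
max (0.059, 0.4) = 0.4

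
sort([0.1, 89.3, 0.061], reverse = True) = [89.3, 0.1, 0.061]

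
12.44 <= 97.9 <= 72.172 False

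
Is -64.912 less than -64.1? Yes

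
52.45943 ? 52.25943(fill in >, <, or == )>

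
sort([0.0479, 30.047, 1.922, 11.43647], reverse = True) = [30.047, 11.43647, 1.922, 0.0479]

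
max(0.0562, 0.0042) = 0.0562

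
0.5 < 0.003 False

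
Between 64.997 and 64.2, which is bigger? 64.997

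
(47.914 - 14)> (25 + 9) False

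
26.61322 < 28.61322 True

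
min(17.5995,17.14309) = 17.14309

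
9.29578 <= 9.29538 False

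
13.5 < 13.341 False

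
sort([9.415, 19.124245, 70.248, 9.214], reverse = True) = [70.248, 19.124245, 9.415, 9.214]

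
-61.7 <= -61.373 True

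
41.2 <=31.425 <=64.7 False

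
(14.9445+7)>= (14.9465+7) False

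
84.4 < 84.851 True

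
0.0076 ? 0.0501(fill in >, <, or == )<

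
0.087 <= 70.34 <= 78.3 True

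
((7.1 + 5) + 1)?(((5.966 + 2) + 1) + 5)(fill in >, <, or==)<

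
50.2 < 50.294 True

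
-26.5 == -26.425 False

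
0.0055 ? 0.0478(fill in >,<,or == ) <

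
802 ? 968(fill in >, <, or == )<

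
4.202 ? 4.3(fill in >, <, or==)<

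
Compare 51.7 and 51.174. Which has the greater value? 51.7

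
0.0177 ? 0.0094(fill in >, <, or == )>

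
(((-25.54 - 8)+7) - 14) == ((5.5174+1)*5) False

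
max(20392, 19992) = 20392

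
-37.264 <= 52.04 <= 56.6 True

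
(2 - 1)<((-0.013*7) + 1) False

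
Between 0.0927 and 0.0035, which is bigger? 0.0927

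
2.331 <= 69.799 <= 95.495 True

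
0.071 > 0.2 False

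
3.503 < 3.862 True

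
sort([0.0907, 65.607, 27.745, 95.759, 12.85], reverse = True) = [95.759, 65.607, 27.745, 12.85, 0.0907]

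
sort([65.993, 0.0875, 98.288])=[0.0875, 65.993, 98.288]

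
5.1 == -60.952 False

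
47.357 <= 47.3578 True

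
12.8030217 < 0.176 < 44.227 False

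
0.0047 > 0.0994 False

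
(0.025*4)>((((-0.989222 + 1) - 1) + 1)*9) True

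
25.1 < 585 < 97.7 False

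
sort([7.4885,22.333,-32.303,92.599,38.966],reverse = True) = [92.599,38.966,22.333,7.4885,-32.303]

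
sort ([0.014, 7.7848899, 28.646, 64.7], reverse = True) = [64.7, 28.646, 7.7848899, 0.014]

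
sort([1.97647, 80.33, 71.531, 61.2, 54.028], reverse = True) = [80.33, 71.531, 61.2, 54.028, 1.97647]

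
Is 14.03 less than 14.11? Yes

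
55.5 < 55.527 True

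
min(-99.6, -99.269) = -99.6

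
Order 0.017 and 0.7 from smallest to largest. 0.017, 0.7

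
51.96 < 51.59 False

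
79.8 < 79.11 False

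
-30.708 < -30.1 True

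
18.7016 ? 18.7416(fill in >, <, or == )<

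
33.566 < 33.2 False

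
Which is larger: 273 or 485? 485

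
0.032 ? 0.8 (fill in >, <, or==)<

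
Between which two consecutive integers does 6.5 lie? 6 and 7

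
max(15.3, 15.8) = 15.8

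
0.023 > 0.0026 True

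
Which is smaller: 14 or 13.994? 13.994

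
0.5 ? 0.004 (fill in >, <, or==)>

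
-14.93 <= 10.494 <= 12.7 True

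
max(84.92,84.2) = 84.92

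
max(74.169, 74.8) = 74.8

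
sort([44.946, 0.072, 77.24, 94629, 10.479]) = [0.072, 10.479, 44.946, 77.24, 94629]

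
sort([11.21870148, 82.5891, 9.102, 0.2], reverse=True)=[82.5891, 11.21870148, 9.102, 0.2]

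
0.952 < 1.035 True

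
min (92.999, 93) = 92.999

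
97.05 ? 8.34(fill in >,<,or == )>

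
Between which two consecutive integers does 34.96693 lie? 34 and 35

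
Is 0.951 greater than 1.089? No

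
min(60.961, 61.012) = 60.961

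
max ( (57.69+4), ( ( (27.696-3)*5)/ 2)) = 61.74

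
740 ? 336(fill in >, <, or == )>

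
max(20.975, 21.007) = 21.007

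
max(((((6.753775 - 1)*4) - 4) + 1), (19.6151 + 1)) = 20.6151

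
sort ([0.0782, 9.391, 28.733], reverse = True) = [28.733, 9.391, 0.0782]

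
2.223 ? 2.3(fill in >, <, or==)<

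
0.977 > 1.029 False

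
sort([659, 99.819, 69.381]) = [69.381, 99.819, 659]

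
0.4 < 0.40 False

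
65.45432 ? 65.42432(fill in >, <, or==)>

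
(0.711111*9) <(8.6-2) True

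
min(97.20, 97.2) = 97.20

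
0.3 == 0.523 False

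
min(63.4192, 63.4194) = 63.4192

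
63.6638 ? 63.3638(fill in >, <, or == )>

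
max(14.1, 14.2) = 14.2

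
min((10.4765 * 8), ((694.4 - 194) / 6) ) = 83.4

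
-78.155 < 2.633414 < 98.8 True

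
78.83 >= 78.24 True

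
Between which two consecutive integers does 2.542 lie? 2 and 3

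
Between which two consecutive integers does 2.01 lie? 2 and 3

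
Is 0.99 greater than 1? No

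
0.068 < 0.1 True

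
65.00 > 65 False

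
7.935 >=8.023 False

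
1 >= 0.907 True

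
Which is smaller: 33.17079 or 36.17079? 33.17079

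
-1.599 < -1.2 True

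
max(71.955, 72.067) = 72.067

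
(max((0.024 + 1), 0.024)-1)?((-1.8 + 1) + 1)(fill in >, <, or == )<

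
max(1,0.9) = 1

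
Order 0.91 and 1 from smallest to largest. 0.91,1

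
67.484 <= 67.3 False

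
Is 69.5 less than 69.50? No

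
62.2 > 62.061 True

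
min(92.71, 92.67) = 92.67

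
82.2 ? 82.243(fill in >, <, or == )<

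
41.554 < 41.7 True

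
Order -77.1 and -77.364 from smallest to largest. -77.364, -77.1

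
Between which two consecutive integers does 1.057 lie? 1 and 2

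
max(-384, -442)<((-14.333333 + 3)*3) True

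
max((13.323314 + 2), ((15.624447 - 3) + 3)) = 15.624447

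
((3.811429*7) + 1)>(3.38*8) True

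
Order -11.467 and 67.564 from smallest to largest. -11.467, 67.564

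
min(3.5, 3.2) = 3.2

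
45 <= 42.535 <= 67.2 False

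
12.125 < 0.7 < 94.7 False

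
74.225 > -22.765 True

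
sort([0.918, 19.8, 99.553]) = [0.918, 19.8, 99.553]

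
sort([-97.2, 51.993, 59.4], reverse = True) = [59.4, 51.993, -97.2]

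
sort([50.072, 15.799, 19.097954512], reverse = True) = [50.072, 19.097954512, 15.799]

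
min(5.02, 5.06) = 5.02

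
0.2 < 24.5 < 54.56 True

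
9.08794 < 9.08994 True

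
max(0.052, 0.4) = 0.4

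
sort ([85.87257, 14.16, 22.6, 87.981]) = [14.16, 22.6, 85.87257, 87.981]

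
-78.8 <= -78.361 True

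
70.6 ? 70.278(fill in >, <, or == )>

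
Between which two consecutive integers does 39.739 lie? 39 and 40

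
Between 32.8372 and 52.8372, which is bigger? 52.8372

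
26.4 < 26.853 True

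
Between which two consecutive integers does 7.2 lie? 7 and 8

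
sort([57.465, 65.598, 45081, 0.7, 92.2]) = [0.7, 57.465, 65.598, 92.2, 45081]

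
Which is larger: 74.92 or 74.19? 74.92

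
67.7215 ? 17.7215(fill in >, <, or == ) >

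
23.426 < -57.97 False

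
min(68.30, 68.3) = 68.30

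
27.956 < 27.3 False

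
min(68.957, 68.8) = 68.8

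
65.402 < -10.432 False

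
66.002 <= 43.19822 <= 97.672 False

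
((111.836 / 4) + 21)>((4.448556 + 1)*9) False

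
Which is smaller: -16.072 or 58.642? -16.072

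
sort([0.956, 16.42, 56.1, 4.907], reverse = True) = [56.1, 16.42, 4.907, 0.956]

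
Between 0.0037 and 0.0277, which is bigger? 0.0277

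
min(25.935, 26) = 25.935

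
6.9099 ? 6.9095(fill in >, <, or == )>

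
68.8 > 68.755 True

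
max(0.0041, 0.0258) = 0.0258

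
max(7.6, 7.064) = 7.6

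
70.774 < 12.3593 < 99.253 False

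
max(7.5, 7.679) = 7.679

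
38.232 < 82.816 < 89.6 True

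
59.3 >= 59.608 False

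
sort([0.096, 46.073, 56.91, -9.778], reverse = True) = [56.91, 46.073, 0.096, -9.778]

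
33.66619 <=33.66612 False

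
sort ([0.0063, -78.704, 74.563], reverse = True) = [74.563, 0.0063, -78.704]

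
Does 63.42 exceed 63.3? Yes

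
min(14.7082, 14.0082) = 14.0082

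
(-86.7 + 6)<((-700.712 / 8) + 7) True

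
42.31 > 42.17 True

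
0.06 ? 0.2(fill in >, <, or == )<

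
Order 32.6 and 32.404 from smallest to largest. 32.404, 32.6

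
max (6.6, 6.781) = 6.781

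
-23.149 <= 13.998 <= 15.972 True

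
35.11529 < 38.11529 True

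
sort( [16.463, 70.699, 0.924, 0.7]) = [0.7, 0.924, 16.463, 70.699]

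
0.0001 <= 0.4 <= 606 True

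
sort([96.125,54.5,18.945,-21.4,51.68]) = [-21.4,18.945,51.68,54.5,96.125]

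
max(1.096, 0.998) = 1.096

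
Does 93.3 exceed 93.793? No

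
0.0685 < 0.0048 False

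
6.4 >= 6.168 True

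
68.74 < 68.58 False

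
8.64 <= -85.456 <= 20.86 False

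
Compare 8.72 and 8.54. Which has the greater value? 8.72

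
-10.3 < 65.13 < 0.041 False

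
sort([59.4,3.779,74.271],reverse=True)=[74.271,59.4,3.779]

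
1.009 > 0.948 True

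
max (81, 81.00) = 81.00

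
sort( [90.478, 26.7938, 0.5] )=[0.5, 26.7938, 90.478]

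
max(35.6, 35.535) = 35.6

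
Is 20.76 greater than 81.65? No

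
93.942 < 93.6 False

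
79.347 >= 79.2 True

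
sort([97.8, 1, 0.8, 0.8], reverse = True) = [97.8, 1, 0.8, 0.8]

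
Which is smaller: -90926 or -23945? -90926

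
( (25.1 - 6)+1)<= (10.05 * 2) True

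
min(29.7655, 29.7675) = 29.7655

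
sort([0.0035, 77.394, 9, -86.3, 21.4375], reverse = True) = [77.394, 21.4375, 9, 0.0035, -86.3]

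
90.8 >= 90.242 True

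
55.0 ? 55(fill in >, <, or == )==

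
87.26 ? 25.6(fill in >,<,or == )>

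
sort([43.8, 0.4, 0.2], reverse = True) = [43.8, 0.4, 0.2]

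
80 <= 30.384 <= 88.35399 False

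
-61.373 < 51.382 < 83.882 True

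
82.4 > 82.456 False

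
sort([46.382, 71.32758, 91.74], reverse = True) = [91.74, 71.32758, 46.382]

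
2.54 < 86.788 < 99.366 True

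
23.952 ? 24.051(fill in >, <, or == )<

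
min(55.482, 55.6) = 55.482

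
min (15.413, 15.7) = 15.413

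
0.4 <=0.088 False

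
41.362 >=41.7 False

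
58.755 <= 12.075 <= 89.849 False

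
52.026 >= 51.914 True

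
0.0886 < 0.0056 False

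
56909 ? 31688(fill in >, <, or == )>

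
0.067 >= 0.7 False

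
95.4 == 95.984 False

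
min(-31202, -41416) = -41416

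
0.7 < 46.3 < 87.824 True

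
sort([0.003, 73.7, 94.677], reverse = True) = [94.677, 73.7, 0.003]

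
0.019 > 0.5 False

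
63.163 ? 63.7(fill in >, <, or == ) <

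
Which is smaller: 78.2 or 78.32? 78.2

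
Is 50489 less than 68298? Yes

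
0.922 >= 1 False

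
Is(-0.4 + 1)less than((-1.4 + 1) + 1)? No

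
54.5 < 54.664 True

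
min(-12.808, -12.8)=-12.808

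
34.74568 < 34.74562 False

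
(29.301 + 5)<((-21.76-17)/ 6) False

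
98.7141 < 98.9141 True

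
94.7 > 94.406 True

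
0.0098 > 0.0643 False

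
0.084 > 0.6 False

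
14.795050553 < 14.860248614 True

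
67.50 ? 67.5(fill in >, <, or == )==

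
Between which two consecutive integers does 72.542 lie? 72 and 73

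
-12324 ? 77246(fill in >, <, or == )<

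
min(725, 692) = 692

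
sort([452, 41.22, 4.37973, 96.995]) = [4.37973, 41.22, 96.995, 452]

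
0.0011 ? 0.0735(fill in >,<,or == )<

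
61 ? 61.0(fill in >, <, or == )==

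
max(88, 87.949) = 88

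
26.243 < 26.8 True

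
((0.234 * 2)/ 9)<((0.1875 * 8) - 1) True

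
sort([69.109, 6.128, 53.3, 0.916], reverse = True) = [69.109, 53.3, 6.128, 0.916]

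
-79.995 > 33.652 False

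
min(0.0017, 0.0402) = 0.0017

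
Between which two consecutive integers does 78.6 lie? 78 and 79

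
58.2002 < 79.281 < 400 True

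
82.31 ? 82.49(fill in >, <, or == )<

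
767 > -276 True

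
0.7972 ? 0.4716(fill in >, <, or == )>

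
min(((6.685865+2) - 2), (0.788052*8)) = 6.304416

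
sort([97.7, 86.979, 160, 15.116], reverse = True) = [160, 97.7, 86.979, 15.116]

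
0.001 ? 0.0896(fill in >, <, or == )<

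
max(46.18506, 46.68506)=46.68506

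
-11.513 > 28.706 False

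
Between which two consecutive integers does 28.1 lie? 28 and 29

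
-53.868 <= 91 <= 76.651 False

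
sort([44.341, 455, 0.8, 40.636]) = [0.8, 40.636, 44.341, 455]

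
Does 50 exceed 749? No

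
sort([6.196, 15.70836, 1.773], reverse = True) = [15.70836, 6.196, 1.773]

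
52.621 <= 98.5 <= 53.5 False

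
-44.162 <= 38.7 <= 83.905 True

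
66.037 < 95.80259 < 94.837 False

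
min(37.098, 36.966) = 36.966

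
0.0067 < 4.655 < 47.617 True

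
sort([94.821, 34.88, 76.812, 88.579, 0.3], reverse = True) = [94.821, 88.579, 76.812, 34.88, 0.3]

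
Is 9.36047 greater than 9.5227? No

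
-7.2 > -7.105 False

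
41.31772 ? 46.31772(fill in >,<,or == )<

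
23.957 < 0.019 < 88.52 False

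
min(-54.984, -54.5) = -54.984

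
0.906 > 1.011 False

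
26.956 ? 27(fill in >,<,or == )<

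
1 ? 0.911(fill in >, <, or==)>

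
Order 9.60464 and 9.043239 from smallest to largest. 9.043239, 9.60464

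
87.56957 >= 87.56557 True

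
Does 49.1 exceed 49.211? No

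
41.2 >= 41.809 False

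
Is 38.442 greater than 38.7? No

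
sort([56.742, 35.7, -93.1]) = [-93.1, 35.7, 56.742]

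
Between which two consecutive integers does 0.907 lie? 0 and 1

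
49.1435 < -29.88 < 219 False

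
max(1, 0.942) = 1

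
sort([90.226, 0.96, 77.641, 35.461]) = [0.96, 35.461, 77.641, 90.226]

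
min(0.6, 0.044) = 0.044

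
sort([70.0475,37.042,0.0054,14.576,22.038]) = [0.0054,14.576,22.038,37.042,70.0475]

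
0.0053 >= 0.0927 False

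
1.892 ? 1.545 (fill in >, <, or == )>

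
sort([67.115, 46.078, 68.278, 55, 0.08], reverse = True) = [68.278, 67.115, 55, 46.078, 0.08]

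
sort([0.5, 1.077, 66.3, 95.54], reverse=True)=[95.54, 66.3, 1.077, 0.5]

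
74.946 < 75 True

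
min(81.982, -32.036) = -32.036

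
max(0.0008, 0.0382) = 0.0382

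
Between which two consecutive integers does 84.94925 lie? 84 and 85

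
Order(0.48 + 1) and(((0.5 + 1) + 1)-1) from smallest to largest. (0.48 + 1), (((0.5 + 1) + 1)-1)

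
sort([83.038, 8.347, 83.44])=[8.347, 83.038, 83.44]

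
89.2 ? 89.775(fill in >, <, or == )<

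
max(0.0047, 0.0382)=0.0382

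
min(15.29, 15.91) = 15.29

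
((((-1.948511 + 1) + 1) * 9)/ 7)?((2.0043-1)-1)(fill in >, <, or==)>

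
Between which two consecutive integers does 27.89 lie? 27 and 28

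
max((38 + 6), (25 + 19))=44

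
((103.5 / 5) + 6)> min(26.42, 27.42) True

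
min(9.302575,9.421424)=9.302575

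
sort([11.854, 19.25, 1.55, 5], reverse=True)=[19.25, 11.854, 5, 1.55]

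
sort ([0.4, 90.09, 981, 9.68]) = [0.4, 9.68, 90.09, 981]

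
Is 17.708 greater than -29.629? Yes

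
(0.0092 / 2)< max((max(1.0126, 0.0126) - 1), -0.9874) True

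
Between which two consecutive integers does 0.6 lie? 0 and 1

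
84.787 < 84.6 False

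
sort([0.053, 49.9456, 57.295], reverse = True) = [57.295, 49.9456, 0.053]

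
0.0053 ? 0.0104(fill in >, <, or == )<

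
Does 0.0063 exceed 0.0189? No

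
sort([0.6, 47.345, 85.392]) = [0.6, 47.345, 85.392]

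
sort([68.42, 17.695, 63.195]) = [17.695, 63.195, 68.42]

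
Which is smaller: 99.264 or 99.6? 99.264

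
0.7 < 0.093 False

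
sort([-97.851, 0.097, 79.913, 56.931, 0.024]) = [-97.851, 0.024, 0.097, 56.931, 79.913]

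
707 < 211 False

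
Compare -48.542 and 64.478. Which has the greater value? 64.478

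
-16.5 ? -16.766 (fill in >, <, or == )>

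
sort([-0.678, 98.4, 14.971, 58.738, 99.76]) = [-0.678, 14.971, 58.738, 98.4, 99.76]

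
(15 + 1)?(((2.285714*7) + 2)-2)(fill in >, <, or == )>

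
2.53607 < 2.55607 True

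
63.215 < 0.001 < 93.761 False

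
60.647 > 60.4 True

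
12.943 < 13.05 True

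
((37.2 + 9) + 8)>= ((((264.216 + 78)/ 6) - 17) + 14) True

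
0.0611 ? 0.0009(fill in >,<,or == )>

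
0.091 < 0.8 True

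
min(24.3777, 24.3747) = 24.3747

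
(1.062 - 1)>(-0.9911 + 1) True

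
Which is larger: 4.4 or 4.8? 4.8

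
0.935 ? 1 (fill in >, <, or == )<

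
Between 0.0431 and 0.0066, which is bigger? 0.0431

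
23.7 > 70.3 False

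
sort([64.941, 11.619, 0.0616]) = [0.0616, 11.619, 64.941]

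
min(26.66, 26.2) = 26.2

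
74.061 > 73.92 True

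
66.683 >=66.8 False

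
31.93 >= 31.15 True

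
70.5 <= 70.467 False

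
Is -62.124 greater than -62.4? Yes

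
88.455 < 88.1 False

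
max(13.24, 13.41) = 13.41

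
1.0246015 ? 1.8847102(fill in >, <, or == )<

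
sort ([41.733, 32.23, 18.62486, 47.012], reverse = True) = [47.012, 41.733, 32.23, 18.62486]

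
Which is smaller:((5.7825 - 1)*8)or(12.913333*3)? ((5.7825 - 1)*8)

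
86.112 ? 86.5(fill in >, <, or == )<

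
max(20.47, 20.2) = 20.47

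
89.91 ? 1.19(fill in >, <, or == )>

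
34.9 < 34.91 True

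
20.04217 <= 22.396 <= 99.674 True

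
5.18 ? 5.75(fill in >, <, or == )<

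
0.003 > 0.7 False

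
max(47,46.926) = 47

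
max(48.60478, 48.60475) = 48.60478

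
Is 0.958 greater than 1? No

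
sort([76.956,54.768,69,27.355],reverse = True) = [76.956,69,54.768,27.355]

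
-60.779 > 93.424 False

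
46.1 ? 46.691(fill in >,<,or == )<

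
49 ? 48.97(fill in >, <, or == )>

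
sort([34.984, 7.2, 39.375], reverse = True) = [39.375, 34.984, 7.2]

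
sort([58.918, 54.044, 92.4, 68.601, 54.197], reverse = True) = [92.4, 68.601, 58.918, 54.197, 54.044]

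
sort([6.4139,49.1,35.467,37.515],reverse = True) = [49.1,37.515,35.467,6.4139]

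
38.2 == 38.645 False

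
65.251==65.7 False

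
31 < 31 False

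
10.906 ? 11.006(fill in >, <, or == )<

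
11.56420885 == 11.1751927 False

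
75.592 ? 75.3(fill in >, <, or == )>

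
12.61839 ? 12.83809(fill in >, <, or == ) <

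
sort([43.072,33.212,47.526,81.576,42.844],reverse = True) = [81.576,47.526,43.072,42.844,33.212]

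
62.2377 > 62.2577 False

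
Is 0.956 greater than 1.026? No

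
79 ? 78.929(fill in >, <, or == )>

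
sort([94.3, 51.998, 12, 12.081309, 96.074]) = [12, 12.081309, 51.998, 94.3, 96.074]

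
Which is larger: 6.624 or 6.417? 6.624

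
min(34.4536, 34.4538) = 34.4536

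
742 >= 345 True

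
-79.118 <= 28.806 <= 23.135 False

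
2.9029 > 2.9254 False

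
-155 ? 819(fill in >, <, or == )<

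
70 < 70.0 False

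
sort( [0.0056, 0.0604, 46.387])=[0.0056, 0.0604, 46.387]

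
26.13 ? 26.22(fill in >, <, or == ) <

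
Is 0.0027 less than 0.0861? Yes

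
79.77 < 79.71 False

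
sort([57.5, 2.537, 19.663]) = [2.537, 19.663, 57.5]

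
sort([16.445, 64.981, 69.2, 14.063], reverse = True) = [69.2, 64.981, 16.445, 14.063]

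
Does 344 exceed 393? No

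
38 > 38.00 False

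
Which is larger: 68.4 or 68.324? 68.4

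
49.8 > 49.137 True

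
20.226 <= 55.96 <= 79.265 True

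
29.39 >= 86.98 False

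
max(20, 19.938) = 20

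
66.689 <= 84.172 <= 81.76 False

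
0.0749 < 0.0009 False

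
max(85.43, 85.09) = 85.43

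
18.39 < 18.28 False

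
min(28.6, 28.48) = 28.48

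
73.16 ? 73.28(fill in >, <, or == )<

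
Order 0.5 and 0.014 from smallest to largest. 0.014, 0.5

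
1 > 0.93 True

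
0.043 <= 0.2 True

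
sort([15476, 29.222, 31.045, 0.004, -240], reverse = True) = [15476, 31.045, 29.222, 0.004, -240]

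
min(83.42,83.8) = 83.42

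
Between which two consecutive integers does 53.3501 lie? 53 and 54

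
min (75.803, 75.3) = 75.3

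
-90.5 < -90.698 False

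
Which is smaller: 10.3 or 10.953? 10.3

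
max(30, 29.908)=30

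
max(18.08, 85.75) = 85.75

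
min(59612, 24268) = 24268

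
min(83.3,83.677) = 83.3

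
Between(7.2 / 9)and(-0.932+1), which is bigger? (7.2 / 9)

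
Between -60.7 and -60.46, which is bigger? -60.46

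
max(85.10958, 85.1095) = 85.10958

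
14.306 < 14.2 False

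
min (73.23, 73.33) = 73.23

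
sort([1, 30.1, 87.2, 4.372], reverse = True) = [87.2, 30.1, 4.372, 1]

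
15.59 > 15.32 True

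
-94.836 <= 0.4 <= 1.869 True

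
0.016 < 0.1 True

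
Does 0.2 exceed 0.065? Yes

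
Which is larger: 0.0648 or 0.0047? 0.0648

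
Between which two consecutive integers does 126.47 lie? 126 and 127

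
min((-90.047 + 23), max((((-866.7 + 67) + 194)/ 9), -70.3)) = -67.3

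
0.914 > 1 False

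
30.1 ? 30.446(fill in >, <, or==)<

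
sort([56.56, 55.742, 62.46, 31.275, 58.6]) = [31.275, 55.742, 56.56, 58.6, 62.46]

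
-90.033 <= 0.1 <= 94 True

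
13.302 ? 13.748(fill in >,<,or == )<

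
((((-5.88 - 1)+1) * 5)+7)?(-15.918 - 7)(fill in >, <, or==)>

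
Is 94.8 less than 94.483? No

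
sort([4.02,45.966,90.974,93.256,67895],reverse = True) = [67895,93.256,90.974,45.966,4.02]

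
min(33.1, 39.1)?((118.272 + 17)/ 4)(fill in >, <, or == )<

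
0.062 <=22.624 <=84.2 True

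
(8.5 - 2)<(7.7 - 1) True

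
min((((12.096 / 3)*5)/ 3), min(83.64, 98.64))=6.72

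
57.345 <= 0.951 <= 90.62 False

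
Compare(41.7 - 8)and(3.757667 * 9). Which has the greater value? (3.757667 * 9)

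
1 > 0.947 True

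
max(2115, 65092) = 65092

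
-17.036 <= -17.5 False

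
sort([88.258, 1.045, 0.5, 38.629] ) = [0.5, 1.045, 38.629, 88.258]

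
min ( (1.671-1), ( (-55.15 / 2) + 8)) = -19.575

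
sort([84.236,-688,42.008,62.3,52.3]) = [-688,42.008,52.3,62.3,84.236]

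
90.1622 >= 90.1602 True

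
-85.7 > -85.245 False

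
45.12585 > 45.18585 False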